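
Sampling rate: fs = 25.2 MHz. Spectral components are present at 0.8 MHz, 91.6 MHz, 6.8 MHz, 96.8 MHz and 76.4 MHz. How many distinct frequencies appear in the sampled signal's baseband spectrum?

4

fs/2 = 12.6 MHz.
0.8 MHz ≤ fs/2 = 12.6 MHz, passes unchanged.
91.6 MHz mod fs = 16 MHz.
16 MHz > fs/2 = 12.6 MHz, folds to fs − 16 MHz = 9.2 MHz.
6.8 MHz ≤ fs/2 = 12.6 MHz, passes unchanged.
96.8 MHz mod fs = 21.2 MHz.
21.2 MHz > fs/2 = 12.6 MHz, folds to fs − 21.2 MHz = 4 MHz.
76.4 MHz mod fs = 0.8 MHz.
0.8 MHz ≤ fs/2 = 12.6 MHz, appears at 0.8 MHz.
Distinct values: {0.8 MHz, 4 MHz, 6.8 MHz, 9.2 MHz} → 4.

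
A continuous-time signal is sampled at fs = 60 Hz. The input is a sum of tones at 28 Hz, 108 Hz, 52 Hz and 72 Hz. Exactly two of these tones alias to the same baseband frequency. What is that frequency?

fs/2 = 30 Hz.
28 Hz ≤ fs/2 = 30 Hz, passes unchanged.
108 Hz mod fs = 48 Hz.
48 Hz > fs/2 = 30 Hz, folds to fs − 48 Hz = 12 Hz.
52 Hz > fs/2 = 30 Hz, folds to fs − 52 Hz = 8 Hz.
72 Hz mod fs = 12 Hz.
12 Hz ≤ fs/2 = 30 Hz, appears at 12 Hz.
72 Hz and 108 Hz both map to 12 Hz.

12 Hz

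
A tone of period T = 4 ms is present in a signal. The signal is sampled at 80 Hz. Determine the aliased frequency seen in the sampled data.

T = 4 ms → f = 1/T = 250 Hz.
250 Hz mod fs = 10 Hz.
10 Hz ≤ fs/2 = 40 Hz, appears at 10 Hz.

10 Hz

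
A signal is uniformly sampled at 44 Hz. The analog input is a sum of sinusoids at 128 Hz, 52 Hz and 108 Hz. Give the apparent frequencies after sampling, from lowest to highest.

fs/2 = 22 Hz.
128 Hz mod fs = 40 Hz.
40 Hz > fs/2 = 22 Hz, folds to fs − 40 Hz = 4 Hz.
52 Hz mod fs = 8 Hz.
8 Hz ≤ fs/2 = 22 Hz, appears at 8 Hz.
108 Hz mod fs = 20 Hz.
20 Hz ≤ fs/2 = 22 Hz, appears at 20 Hz.
Distinct values: {4 Hz, 8 Hz, 20 Hz}.

4 Hz, 8 Hz, 20 Hz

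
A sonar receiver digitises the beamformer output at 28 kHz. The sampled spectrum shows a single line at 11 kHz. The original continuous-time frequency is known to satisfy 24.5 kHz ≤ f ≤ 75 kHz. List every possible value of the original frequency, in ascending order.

Frequencies that alias to 11 kHz are k·fs ± 11 kHz for integer k ≥ 0.
k=0: 11 kHz.
k=1: 17 kHz, 39 kHz.
k=2: 45 kHz, 67 kHz.
k=3: 73 kHz, 95 kHz.
k=4: 101 kHz, 123 kHz.
Within [24.5 kHz, 75 kHz]: 39 kHz, 45 kHz, 67 kHz, 73 kHz.

39 kHz, 45 kHz, 67 kHz, 73 kHz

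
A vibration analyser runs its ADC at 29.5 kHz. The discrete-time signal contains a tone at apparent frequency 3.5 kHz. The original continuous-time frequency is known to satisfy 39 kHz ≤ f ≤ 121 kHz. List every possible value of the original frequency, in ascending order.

55.5 kHz, 62.5 kHz, 85 kHz, 92 kHz, 114.5 kHz

Frequencies that alias to 3.5 kHz are k·fs ± 3.5 kHz for integer k ≥ 0.
k=0: 3.5 kHz.
k=1: 26 kHz, 33 kHz.
k=2: 55.5 kHz, 62.5 kHz.
k=3: 85 kHz, 92 kHz.
k=4: 114.5 kHz, 121.5 kHz.
k=5: 144 kHz, 151 kHz.
Within [39 kHz, 121 kHz]: 55.5 kHz, 62.5 kHz, 85 kHz, 92 kHz, 114.5 kHz.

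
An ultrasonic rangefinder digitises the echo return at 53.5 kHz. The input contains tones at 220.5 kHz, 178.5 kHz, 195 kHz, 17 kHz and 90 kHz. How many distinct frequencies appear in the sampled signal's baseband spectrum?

fs/2 = 26.75 kHz.
220.5 kHz mod fs = 6.5 kHz.
6.5 kHz ≤ fs/2 = 26.75 kHz, appears at 6.5 kHz.
178.5 kHz mod fs = 18 kHz.
18 kHz ≤ fs/2 = 26.75 kHz, appears at 18 kHz.
195 kHz mod fs = 34.5 kHz.
34.5 kHz > fs/2 = 26.75 kHz, folds to fs − 34.5 kHz = 19 kHz.
17 kHz ≤ fs/2 = 26.75 kHz, passes unchanged.
90 kHz mod fs = 36.5 kHz.
36.5 kHz > fs/2 = 26.75 kHz, folds to fs − 36.5 kHz = 17 kHz.
Distinct values: {6.5 kHz, 17 kHz, 18 kHz, 19 kHz} → 4.

4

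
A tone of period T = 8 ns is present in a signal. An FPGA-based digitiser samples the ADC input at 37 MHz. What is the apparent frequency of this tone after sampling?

14 MHz

T = 8 ns → f = 1/T = 125 MHz.
125 MHz mod fs = 14 MHz.
14 MHz ≤ fs/2 = 18.5 MHz, appears at 14 MHz.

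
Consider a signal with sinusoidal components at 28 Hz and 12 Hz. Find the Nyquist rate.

Highest-frequency component: 28 Hz.
Nyquist rate = 2 × 28 Hz = 56 Hz.

56 Hz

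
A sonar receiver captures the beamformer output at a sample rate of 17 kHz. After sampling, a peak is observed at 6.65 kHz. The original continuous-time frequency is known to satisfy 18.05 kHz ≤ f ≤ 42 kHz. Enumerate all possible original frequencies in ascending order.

23.65 kHz, 27.35 kHz, 40.65 kHz

Frequencies that alias to 6.65 kHz are k·fs ± 6.65 kHz for integer k ≥ 0.
k=0: 6.65 kHz.
k=1: 10.35 kHz, 23.65 kHz.
k=2: 27.35 kHz, 40.65 kHz.
k=3: 44.35 kHz, 57.65 kHz.
Within [18.05 kHz, 42 kHz]: 23.65 kHz, 27.35 kHz, 40.65 kHz.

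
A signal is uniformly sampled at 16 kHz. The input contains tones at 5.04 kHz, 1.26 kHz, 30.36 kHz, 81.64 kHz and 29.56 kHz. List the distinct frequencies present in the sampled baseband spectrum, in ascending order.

1.26 kHz, 1.64 kHz, 2.44 kHz, 5.04 kHz

fs/2 = 8 kHz.
5.04 kHz ≤ fs/2 = 8 kHz, passes unchanged.
1.26 kHz ≤ fs/2 = 8 kHz, passes unchanged.
30.36 kHz mod fs = 14.36 kHz.
14.36 kHz > fs/2 = 8 kHz, folds to fs − 14.36 kHz = 1.64 kHz.
81.64 kHz mod fs = 1.64 kHz.
1.64 kHz ≤ fs/2 = 8 kHz, appears at 1.64 kHz.
29.56 kHz mod fs = 13.56 kHz.
13.56 kHz > fs/2 = 8 kHz, folds to fs − 13.56 kHz = 2.44 kHz.
Distinct values: {1.26 kHz, 1.64 kHz, 2.44 kHz, 5.04 kHz}.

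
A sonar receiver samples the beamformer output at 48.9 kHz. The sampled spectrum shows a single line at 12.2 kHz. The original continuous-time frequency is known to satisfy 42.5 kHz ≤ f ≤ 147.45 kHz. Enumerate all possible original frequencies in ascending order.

Frequencies that alias to 12.2 kHz are k·fs ± 12.2 kHz for integer k ≥ 0.
k=0: 12.2 kHz.
k=1: 36.7 kHz, 61.1 kHz.
k=2: 85.6 kHz, 110 kHz.
k=3: 134.5 kHz, 158.9 kHz.
k=4: 183.4 kHz, 207.8 kHz.
Within [42.5 kHz, 147.45 kHz]: 61.1 kHz, 85.6 kHz, 110 kHz, 134.5 kHz.

61.1 kHz, 85.6 kHz, 110 kHz, 134.5 kHz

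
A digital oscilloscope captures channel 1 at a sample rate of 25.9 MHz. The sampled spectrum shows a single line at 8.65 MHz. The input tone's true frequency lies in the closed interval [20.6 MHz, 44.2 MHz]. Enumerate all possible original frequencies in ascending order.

Frequencies that alias to 8.65 MHz are k·fs ± 8.65 MHz for integer k ≥ 0.
k=0: 8.65 MHz.
k=1: 17.25 MHz, 34.55 MHz.
k=2: 43.15 MHz, 60.45 MHz.
k=3: 69.05 MHz, 86.35 MHz.
Within [20.6 MHz, 44.2 MHz]: 34.55 MHz, 43.15 MHz.

34.55 MHz, 43.15 MHz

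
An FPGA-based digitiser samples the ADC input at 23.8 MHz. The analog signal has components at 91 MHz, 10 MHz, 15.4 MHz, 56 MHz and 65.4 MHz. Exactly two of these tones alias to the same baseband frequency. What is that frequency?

fs/2 = 11.9 MHz.
91 MHz mod fs = 19.6 MHz.
19.6 MHz > fs/2 = 11.9 MHz, folds to fs − 19.6 MHz = 4.2 MHz.
10 MHz ≤ fs/2 = 11.9 MHz, passes unchanged.
15.4 MHz > fs/2 = 11.9 MHz, folds to fs − 15.4 MHz = 8.4 MHz.
56 MHz mod fs = 8.4 MHz.
8.4 MHz ≤ fs/2 = 11.9 MHz, appears at 8.4 MHz.
65.4 MHz mod fs = 17.8 MHz.
17.8 MHz > fs/2 = 11.9 MHz, folds to fs − 17.8 MHz = 6 MHz.
15.4 MHz and 56 MHz both map to 8.4 MHz.

8.4 MHz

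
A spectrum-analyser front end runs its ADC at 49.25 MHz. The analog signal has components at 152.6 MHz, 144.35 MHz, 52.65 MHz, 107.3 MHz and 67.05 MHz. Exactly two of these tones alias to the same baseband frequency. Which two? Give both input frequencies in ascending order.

fs/2 = 24.625 MHz.
152.6 MHz mod fs = 4.85 MHz.
4.85 MHz ≤ fs/2 = 24.625 MHz, appears at 4.85 MHz.
144.35 MHz mod fs = 45.85 MHz.
45.85 MHz > fs/2 = 24.625 MHz, folds to fs − 45.85 MHz = 3.4 MHz.
52.65 MHz mod fs = 3.4 MHz.
3.4 MHz ≤ fs/2 = 24.625 MHz, appears at 3.4 MHz.
107.3 MHz mod fs = 8.8 MHz.
8.8 MHz ≤ fs/2 = 24.625 MHz, appears at 8.8 MHz.
67.05 MHz mod fs = 17.8 MHz.
17.8 MHz ≤ fs/2 = 24.625 MHz, appears at 17.8 MHz.
52.65 MHz and 144.35 MHz both map to 3.4 MHz.

52.65 MHz, 144.35 MHz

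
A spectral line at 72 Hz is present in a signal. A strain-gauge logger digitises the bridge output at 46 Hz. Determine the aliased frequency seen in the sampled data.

72 Hz mod fs = 26 Hz.
26 Hz > fs/2 = 23 Hz, folds to fs − 26 Hz = 20 Hz.

20 Hz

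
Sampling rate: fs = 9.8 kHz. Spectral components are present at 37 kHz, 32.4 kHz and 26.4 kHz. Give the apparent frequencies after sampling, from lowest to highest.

fs/2 = 4.9 kHz.
37 kHz mod fs = 7.6 kHz.
7.6 kHz > fs/2 = 4.9 kHz, folds to fs − 7.6 kHz = 2.2 kHz.
32.4 kHz mod fs = 3 kHz.
3 kHz ≤ fs/2 = 4.9 kHz, appears at 3 kHz.
26.4 kHz mod fs = 6.8 kHz.
6.8 kHz > fs/2 = 4.9 kHz, folds to fs − 6.8 kHz = 3 kHz.
Distinct values: {2.2 kHz, 3 kHz}.

2.2 kHz, 3 kHz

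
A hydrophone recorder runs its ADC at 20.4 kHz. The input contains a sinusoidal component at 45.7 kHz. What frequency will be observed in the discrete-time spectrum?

4.9 kHz

45.7 kHz mod fs = 4.9 kHz.
4.9 kHz ≤ fs/2 = 10.2 kHz, appears at 4.9 kHz.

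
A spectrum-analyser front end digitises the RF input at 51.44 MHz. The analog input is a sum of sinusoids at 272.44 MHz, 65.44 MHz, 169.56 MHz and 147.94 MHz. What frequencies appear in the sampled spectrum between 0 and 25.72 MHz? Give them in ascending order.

6.38 MHz, 14 MHz, 15.24 MHz

fs/2 = 25.72 MHz.
272.44 MHz mod fs = 15.24 MHz.
15.24 MHz ≤ fs/2 = 25.72 MHz, appears at 15.24 MHz.
65.44 MHz mod fs = 14 MHz.
14 MHz ≤ fs/2 = 25.72 MHz, appears at 14 MHz.
169.56 MHz mod fs = 15.24 MHz.
15.24 MHz ≤ fs/2 = 25.72 MHz, appears at 15.24 MHz.
147.94 MHz mod fs = 45.06 MHz.
45.06 MHz > fs/2 = 25.72 MHz, folds to fs − 45.06 MHz = 6.38 MHz.
Distinct values: {6.38 MHz, 14 MHz, 15.24 MHz}.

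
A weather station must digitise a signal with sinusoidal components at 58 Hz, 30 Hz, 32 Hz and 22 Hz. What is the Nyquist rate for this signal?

116 Hz

Highest-frequency component: 58 Hz.
Nyquist rate = 2 × 58 Hz = 116 Hz.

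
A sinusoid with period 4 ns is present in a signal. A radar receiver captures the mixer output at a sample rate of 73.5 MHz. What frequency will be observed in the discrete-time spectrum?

T = 4 ns → f = 1/T = 250 MHz.
250 MHz mod fs = 29.5 MHz.
29.5 MHz ≤ fs/2 = 36.75 MHz, appears at 29.5 MHz.

29.5 MHz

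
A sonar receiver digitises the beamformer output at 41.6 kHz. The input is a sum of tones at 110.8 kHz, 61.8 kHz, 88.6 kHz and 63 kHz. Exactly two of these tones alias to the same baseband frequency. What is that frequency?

fs/2 = 20.8 kHz.
110.8 kHz mod fs = 27.6 kHz.
27.6 kHz > fs/2 = 20.8 kHz, folds to fs − 27.6 kHz = 14 kHz.
61.8 kHz mod fs = 20.2 kHz.
20.2 kHz ≤ fs/2 = 20.8 kHz, appears at 20.2 kHz.
88.6 kHz mod fs = 5.4 kHz.
5.4 kHz ≤ fs/2 = 20.8 kHz, appears at 5.4 kHz.
63 kHz mod fs = 21.4 kHz.
21.4 kHz > fs/2 = 20.8 kHz, folds to fs − 21.4 kHz = 20.2 kHz.
61.8 kHz and 63 kHz both map to 20.2 kHz.

20.2 kHz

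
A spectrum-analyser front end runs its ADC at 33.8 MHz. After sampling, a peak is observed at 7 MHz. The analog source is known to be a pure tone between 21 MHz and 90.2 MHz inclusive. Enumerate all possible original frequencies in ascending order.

26.8 MHz, 40.8 MHz, 60.6 MHz, 74.6 MHz

Frequencies that alias to 7 MHz are k·fs ± 7 MHz for integer k ≥ 0.
k=0: 7 MHz.
k=1: 26.8 MHz, 40.8 MHz.
k=2: 60.6 MHz, 74.6 MHz.
k=3: 94.4 MHz, 108.4 MHz.
Within [21 MHz, 90.2 MHz]: 26.8 MHz, 40.8 MHz, 60.6 MHz, 74.6 MHz.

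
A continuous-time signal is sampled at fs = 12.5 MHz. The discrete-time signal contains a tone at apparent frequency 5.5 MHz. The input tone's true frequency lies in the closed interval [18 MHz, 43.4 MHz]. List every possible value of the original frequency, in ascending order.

18 MHz, 19.5 MHz, 30.5 MHz, 32 MHz, 43 MHz

Frequencies that alias to 5.5 MHz are k·fs ± 5.5 MHz for integer k ≥ 0.
k=0: 5.5 MHz.
k=1: 7 MHz, 18 MHz.
k=2: 19.5 MHz, 30.5 MHz.
k=3: 32 MHz, 43 MHz.
k=4: 44.5 MHz, 55.5 MHz.
Within [18 MHz, 43.4 MHz]: 18 MHz, 19.5 MHz, 30.5 MHz, 32 MHz, 43 MHz.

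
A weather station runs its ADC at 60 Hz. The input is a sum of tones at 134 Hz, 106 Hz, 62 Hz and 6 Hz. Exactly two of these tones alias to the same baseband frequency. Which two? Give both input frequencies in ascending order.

106 Hz, 134 Hz

fs/2 = 30 Hz.
134 Hz mod fs = 14 Hz.
14 Hz ≤ fs/2 = 30 Hz, appears at 14 Hz.
106 Hz mod fs = 46 Hz.
46 Hz > fs/2 = 30 Hz, folds to fs − 46 Hz = 14 Hz.
62 Hz mod fs = 2 Hz.
2 Hz ≤ fs/2 = 30 Hz, appears at 2 Hz.
6 Hz ≤ fs/2 = 30 Hz, passes unchanged.
106 Hz and 134 Hz both map to 14 Hz.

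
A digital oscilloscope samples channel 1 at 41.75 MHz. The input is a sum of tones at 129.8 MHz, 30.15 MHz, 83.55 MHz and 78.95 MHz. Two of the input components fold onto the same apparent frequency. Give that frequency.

fs/2 = 20.875 MHz.
129.8 MHz mod fs = 4.55 MHz.
4.55 MHz ≤ fs/2 = 20.875 MHz, appears at 4.55 MHz.
30.15 MHz > fs/2 = 20.875 MHz, folds to fs − 30.15 MHz = 11.6 MHz.
83.55 MHz mod fs = 0.05 MHz.
0.05 MHz ≤ fs/2 = 20.875 MHz, appears at 0.05 MHz.
78.95 MHz mod fs = 37.2 MHz.
37.2 MHz > fs/2 = 20.875 MHz, folds to fs − 37.2 MHz = 4.55 MHz.
78.95 MHz and 129.8 MHz both map to 4.55 MHz.

4.55 MHz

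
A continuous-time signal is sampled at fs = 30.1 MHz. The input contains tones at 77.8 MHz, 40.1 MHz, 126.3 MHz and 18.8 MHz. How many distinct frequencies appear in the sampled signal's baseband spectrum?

4

fs/2 = 15.05 MHz.
77.8 MHz mod fs = 17.6 MHz.
17.6 MHz > fs/2 = 15.05 MHz, folds to fs − 17.6 MHz = 12.5 MHz.
40.1 MHz mod fs = 10 MHz.
10 MHz ≤ fs/2 = 15.05 MHz, appears at 10 MHz.
126.3 MHz mod fs = 5.9 MHz.
5.9 MHz ≤ fs/2 = 15.05 MHz, appears at 5.9 MHz.
18.8 MHz > fs/2 = 15.05 MHz, folds to fs − 18.8 MHz = 11.3 MHz.
Distinct values: {5.9 MHz, 10 MHz, 11.3 MHz, 12.5 MHz} → 4.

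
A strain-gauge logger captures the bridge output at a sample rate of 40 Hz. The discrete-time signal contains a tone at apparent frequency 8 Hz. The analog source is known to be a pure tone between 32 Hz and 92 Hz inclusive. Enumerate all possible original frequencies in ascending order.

Frequencies that alias to 8 Hz are k·fs ± 8 Hz for integer k ≥ 0.
k=0: 8 Hz.
k=1: 32 Hz, 48 Hz.
k=2: 72 Hz, 88 Hz.
k=3: 112 Hz, 128 Hz.
Within [32 Hz, 92 Hz]: 32 Hz, 48 Hz, 72 Hz, 88 Hz.

32 Hz, 48 Hz, 72 Hz, 88 Hz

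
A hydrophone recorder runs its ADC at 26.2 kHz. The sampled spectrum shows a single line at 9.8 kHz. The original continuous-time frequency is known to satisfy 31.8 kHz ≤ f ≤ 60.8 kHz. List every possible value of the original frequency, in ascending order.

36 kHz, 42.6 kHz

Frequencies that alias to 9.8 kHz are k·fs ± 9.8 kHz for integer k ≥ 0.
k=0: 9.8 kHz.
k=1: 16.4 kHz, 36 kHz.
k=2: 42.6 kHz, 62.2 kHz.
k=3: 68.8 kHz, 88.4 kHz.
Within [31.8 kHz, 60.8 kHz]: 36 kHz, 42.6 kHz.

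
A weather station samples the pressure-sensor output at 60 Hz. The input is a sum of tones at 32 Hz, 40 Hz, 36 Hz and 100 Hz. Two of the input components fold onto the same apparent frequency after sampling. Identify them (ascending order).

40 Hz, 100 Hz

fs/2 = 30 Hz.
32 Hz > fs/2 = 30 Hz, folds to fs − 32 Hz = 28 Hz.
40 Hz > fs/2 = 30 Hz, folds to fs − 40 Hz = 20 Hz.
36 Hz > fs/2 = 30 Hz, folds to fs − 36 Hz = 24 Hz.
100 Hz mod fs = 40 Hz.
40 Hz > fs/2 = 30 Hz, folds to fs − 40 Hz = 20 Hz.
40 Hz and 100 Hz both map to 20 Hz.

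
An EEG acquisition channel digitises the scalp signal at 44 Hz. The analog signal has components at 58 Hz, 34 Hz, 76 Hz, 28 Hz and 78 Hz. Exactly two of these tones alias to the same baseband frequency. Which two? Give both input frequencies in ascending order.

34 Hz, 78 Hz

fs/2 = 22 Hz.
58 Hz mod fs = 14 Hz.
14 Hz ≤ fs/2 = 22 Hz, appears at 14 Hz.
34 Hz > fs/2 = 22 Hz, folds to fs − 34 Hz = 10 Hz.
76 Hz mod fs = 32 Hz.
32 Hz > fs/2 = 22 Hz, folds to fs − 32 Hz = 12 Hz.
28 Hz > fs/2 = 22 Hz, folds to fs − 28 Hz = 16 Hz.
78 Hz mod fs = 34 Hz.
34 Hz > fs/2 = 22 Hz, folds to fs − 34 Hz = 10 Hz.
34 Hz and 78 Hz both map to 10 Hz.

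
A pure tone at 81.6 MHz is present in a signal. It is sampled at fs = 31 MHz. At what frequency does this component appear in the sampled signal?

11.4 MHz

81.6 MHz mod fs = 19.6 MHz.
19.6 MHz > fs/2 = 15.5 MHz, folds to fs − 19.6 MHz = 11.4 MHz.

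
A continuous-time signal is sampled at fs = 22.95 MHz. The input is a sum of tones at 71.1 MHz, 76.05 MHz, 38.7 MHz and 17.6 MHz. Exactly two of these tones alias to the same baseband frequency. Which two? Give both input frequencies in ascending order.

38.7 MHz, 76.05 MHz

fs/2 = 11.475 MHz.
71.1 MHz mod fs = 2.25 MHz.
2.25 MHz ≤ fs/2 = 11.475 MHz, appears at 2.25 MHz.
76.05 MHz mod fs = 7.2 MHz.
7.2 MHz ≤ fs/2 = 11.475 MHz, appears at 7.2 MHz.
38.7 MHz mod fs = 15.75 MHz.
15.75 MHz > fs/2 = 11.475 MHz, folds to fs − 15.75 MHz = 7.2 MHz.
17.6 MHz > fs/2 = 11.475 MHz, folds to fs − 17.6 MHz = 5.35 MHz.
38.7 MHz and 76.05 MHz both map to 7.2 MHz.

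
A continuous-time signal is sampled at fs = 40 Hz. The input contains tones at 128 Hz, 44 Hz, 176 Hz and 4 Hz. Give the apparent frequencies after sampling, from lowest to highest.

fs/2 = 20 Hz.
128 Hz mod fs = 8 Hz.
8 Hz ≤ fs/2 = 20 Hz, appears at 8 Hz.
44 Hz mod fs = 4 Hz.
4 Hz ≤ fs/2 = 20 Hz, appears at 4 Hz.
176 Hz mod fs = 16 Hz.
16 Hz ≤ fs/2 = 20 Hz, appears at 16 Hz.
4 Hz ≤ fs/2 = 20 Hz, passes unchanged.
Distinct values: {4 Hz, 8 Hz, 16 Hz}.

4 Hz, 8 Hz, 16 Hz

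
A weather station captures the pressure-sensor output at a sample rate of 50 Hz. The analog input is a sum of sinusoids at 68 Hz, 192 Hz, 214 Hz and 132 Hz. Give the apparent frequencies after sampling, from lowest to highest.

8 Hz, 14 Hz, 18 Hz

fs/2 = 25 Hz.
68 Hz mod fs = 18 Hz.
18 Hz ≤ fs/2 = 25 Hz, appears at 18 Hz.
192 Hz mod fs = 42 Hz.
42 Hz > fs/2 = 25 Hz, folds to fs − 42 Hz = 8 Hz.
214 Hz mod fs = 14 Hz.
14 Hz ≤ fs/2 = 25 Hz, appears at 14 Hz.
132 Hz mod fs = 32 Hz.
32 Hz > fs/2 = 25 Hz, folds to fs − 32 Hz = 18 Hz.
Distinct values: {8 Hz, 14 Hz, 18 Hz}.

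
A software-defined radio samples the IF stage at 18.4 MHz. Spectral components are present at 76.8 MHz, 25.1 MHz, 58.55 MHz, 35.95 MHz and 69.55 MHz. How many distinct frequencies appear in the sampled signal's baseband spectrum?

fs/2 = 9.2 MHz.
76.8 MHz mod fs = 3.2 MHz.
3.2 MHz ≤ fs/2 = 9.2 MHz, appears at 3.2 MHz.
25.1 MHz mod fs = 6.7 MHz.
6.7 MHz ≤ fs/2 = 9.2 MHz, appears at 6.7 MHz.
58.55 MHz mod fs = 3.35 MHz.
3.35 MHz ≤ fs/2 = 9.2 MHz, appears at 3.35 MHz.
35.95 MHz mod fs = 17.55 MHz.
17.55 MHz > fs/2 = 9.2 MHz, folds to fs − 17.55 MHz = 0.85 MHz.
69.55 MHz mod fs = 14.35 MHz.
14.35 MHz > fs/2 = 9.2 MHz, folds to fs − 14.35 MHz = 4.05 MHz.
Distinct values: {0.85 MHz, 3.2 MHz, 3.35 MHz, 4.05 MHz, 6.7 MHz} → 5.

5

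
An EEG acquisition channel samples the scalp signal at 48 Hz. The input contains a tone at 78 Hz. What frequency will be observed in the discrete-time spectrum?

18 Hz

78 Hz mod fs = 30 Hz.
30 Hz > fs/2 = 24 Hz, folds to fs − 30 Hz = 18 Hz.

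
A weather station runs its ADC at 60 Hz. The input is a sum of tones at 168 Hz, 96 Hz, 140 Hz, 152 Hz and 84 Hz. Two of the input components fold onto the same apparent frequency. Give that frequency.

fs/2 = 30 Hz.
168 Hz mod fs = 48 Hz.
48 Hz > fs/2 = 30 Hz, folds to fs − 48 Hz = 12 Hz.
96 Hz mod fs = 36 Hz.
36 Hz > fs/2 = 30 Hz, folds to fs − 36 Hz = 24 Hz.
140 Hz mod fs = 20 Hz.
20 Hz ≤ fs/2 = 30 Hz, appears at 20 Hz.
152 Hz mod fs = 32 Hz.
32 Hz > fs/2 = 30 Hz, folds to fs − 32 Hz = 28 Hz.
84 Hz mod fs = 24 Hz.
24 Hz ≤ fs/2 = 30 Hz, appears at 24 Hz.
84 Hz and 96 Hz both map to 24 Hz.

24 Hz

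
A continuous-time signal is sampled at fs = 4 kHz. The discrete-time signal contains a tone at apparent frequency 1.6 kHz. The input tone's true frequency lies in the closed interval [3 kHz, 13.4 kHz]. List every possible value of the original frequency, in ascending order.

5.6 kHz, 6.4 kHz, 9.6 kHz, 10.4 kHz

Frequencies that alias to 1.6 kHz are k·fs ± 1.6 kHz for integer k ≥ 0.
k=0: 1.6 kHz.
k=1: 2.4 kHz, 5.6 kHz.
k=2: 6.4 kHz, 9.6 kHz.
k=3: 10.4 kHz, 13.6 kHz.
k=4: 14.4 kHz, 17.6 kHz.
Within [3 kHz, 13.4 kHz]: 5.6 kHz, 6.4 kHz, 9.6 kHz, 10.4 kHz.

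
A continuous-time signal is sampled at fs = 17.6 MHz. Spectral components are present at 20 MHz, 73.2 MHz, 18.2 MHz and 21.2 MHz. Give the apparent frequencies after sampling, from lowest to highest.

0.6 MHz, 2.4 MHz, 2.8 MHz, 3.6 MHz

fs/2 = 8.8 MHz.
20 MHz mod fs = 2.4 MHz.
2.4 MHz ≤ fs/2 = 8.8 MHz, appears at 2.4 MHz.
73.2 MHz mod fs = 2.8 MHz.
2.8 MHz ≤ fs/2 = 8.8 MHz, appears at 2.8 MHz.
18.2 MHz mod fs = 0.6 MHz.
0.6 MHz ≤ fs/2 = 8.8 MHz, appears at 0.6 MHz.
21.2 MHz mod fs = 3.6 MHz.
3.6 MHz ≤ fs/2 = 8.8 MHz, appears at 3.6 MHz.
Distinct values: {0.6 MHz, 2.4 MHz, 2.8 MHz, 3.6 MHz}.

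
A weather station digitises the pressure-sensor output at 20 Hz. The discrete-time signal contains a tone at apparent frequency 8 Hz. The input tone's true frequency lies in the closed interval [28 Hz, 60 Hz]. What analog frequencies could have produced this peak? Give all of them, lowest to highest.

Frequencies that alias to 8 Hz are k·fs ± 8 Hz for integer k ≥ 0.
k=0: 8 Hz.
k=1: 12 Hz, 28 Hz.
k=2: 32 Hz, 48 Hz.
k=3: 52 Hz, 68 Hz.
k=4: 72 Hz, 88 Hz.
Within [28 Hz, 60 Hz]: 28 Hz, 32 Hz, 48 Hz, 52 Hz.

28 Hz, 32 Hz, 48 Hz, 52 Hz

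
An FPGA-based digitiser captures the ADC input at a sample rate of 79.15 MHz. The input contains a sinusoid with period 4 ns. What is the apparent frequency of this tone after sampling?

T = 4 ns → f = 1/T = 250 MHz.
250 MHz mod fs = 12.55 MHz.
12.55 MHz ≤ fs/2 = 39.575 MHz, appears at 12.55 MHz.

12.55 MHz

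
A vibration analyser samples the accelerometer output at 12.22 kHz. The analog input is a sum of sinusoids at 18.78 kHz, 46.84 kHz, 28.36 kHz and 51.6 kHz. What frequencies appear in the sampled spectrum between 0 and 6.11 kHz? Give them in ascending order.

2.04 kHz, 2.72 kHz, 3.92 kHz, 5.66 kHz

fs/2 = 6.11 kHz.
18.78 kHz mod fs = 6.56 kHz.
6.56 kHz > fs/2 = 6.11 kHz, folds to fs − 6.56 kHz = 5.66 kHz.
46.84 kHz mod fs = 10.18 kHz.
10.18 kHz > fs/2 = 6.11 kHz, folds to fs − 10.18 kHz = 2.04 kHz.
28.36 kHz mod fs = 3.92 kHz.
3.92 kHz ≤ fs/2 = 6.11 kHz, appears at 3.92 kHz.
51.6 kHz mod fs = 2.72 kHz.
2.72 kHz ≤ fs/2 = 6.11 kHz, appears at 2.72 kHz.
Distinct values: {2.04 kHz, 2.72 kHz, 3.92 kHz, 5.66 kHz}.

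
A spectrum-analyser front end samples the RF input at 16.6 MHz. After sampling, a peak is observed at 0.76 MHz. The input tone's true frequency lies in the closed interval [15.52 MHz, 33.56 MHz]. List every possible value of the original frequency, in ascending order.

15.84 MHz, 17.36 MHz, 32.44 MHz

Frequencies that alias to 0.76 MHz are k·fs ± 0.76 MHz for integer k ≥ 0.
k=0: 0.76 MHz.
k=1: 15.84 MHz, 17.36 MHz.
k=2: 32.44 MHz, 33.96 MHz.
k=3: 49.04 MHz, 50.56 MHz.
Within [15.52 MHz, 33.56 MHz]: 15.84 MHz, 17.36 MHz, 32.44 MHz.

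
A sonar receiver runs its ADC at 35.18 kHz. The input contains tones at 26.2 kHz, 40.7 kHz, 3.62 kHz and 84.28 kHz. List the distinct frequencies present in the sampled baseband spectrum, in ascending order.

3.62 kHz, 5.52 kHz, 8.98 kHz, 13.92 kHz

fs/2 = 17.59 kHz.
26.2 kHz > fs/2 = 17.59 kHz, folds to fs − 26.2 kHz = 8.98 kHz.
40.7 kHz mod fs = 5.52 kHz.
5.52 kHz ≤ fs/2 = 17.59 kHz, appears at 5.52 kHz.
3.62 kHz ≤ fs/2 = 17.59 kHz, passes unchanged.
84.28 kHz mod fs = 13.92 kHz.
13.92 kHz ≤ fs/2 = 17.59 kHz, appears at 13.92 kHz.
Distinct values: {3.62 kHz, 5.52 kHz, 8.98 kHz, 13.92 kHz}.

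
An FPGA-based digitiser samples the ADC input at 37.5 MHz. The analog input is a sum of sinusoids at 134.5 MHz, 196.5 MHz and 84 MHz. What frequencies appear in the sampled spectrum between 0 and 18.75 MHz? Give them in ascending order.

fs/2 = 18.75 MHz.
134.5 MHz mod fs = 22 MHz.
22 MHz > fs/2 = 18.75 MHz, folds to fs − 22 MHz = 15.5 MHz.
196.5 MHz mod fs = 9 MHz.
9 MHz ≤ fs/2 = 18.75 MHz, appears at 9 MHz.
84 MHz mod fs = 9 MHz.
9 MHz ≤ fs/2 = 18.75 MHz, appears at 9 MHz.
Distinct values: {9 MHz, 15.5 MHz}.

9 MHz, 15.5 MHz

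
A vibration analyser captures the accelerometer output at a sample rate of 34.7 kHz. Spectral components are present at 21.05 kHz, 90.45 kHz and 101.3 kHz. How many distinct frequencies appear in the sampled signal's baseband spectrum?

fs/2 = 17.35 kHz.
21.05 kHz > fs/2 = 17.35 kHz, folds to fs − 21.05 kHz = 13.65 kHz.
90.45 kHz mod fs = 21.05 kHz.
21.05 kHz > fs/2 = 17.35 kHz, folds to fs − 21.05 kHz = 13.65 kHz.
101.3 kHz mod fs = 31.9 kHz.
31.9 kHz > fs/2 = 17.35 kHz, folds to fs − 31.9 kHz = 2.8 kHz.
Distinct values: {2.8 kHz, 13.65 kHz} → 2.

2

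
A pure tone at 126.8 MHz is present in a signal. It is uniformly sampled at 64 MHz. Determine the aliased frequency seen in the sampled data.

126.8 MHz mod fs = 62.8 MHz.
62.8 MHz > fs/2 = 32 MHz, folds to fs − 62.8 MHz = 1.2 MHz.

1.2 MHz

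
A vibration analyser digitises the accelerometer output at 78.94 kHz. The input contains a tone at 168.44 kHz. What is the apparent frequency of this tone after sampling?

10.56 kHz

168.44 kHz mod fs = 10.56 kHz.
10.56 kHz ≤ fs/2 = 39.47 kHz, appears at 10.56 kHz.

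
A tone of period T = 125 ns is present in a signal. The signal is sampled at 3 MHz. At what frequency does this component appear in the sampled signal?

T = 125 ns → f = 1/T = 8 MHz.
8 MHz mod fs = 2 MHz.
2 MHz > fs/2 = 1.5 MHz, folds to fs − 2 MHz = 1 MHz.

1 MHz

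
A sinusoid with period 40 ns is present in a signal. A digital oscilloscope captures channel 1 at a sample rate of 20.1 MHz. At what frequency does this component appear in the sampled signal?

4.9 MHz

T = 40 ns → f = 1/T = 25 MHz.
25 MHz mod fs = 4.9 MHz.
4.9 MHz ≤ fs/2 = 10.05 MHz, appears at 4.9 MHz.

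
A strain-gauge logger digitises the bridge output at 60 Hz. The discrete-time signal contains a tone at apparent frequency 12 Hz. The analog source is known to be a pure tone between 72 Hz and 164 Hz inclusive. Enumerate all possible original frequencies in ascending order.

72 Hz, 108 Hz, 132 Hz

Frequencies that alias to 12 Hz are k·fs ± 12 Hz for integer k ≥ 0.
k=0: 12 Hz.
k=1: 48 Hz, 72 Hz.
k=2: 108 Hz, 132 Hz.
k=3: 168 Hz, 192 Hz.
Within [72 Hz, 164 Hz]: 72 Hz, 108 Hz, 132 Hz.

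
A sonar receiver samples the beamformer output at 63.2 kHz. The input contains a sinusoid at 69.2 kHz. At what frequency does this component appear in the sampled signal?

6 kHz

69.2 kHz mod fs = 6 kHz.
6 kHz ≤ fs/2 = 31.6 kHz, appears at 6 kHz.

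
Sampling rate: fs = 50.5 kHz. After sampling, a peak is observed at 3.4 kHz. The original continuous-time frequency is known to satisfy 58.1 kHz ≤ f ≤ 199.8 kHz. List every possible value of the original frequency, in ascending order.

Frequencies that alias to 3.4 kHz are k·fs ± 3.4 kHz for integer k ≥ 0.
k=0: 3.4 kHz.
k=1: 47.1 kHz, 53.9 kHz.
k=2: 97.6 kHz, 104.4 kHz.
k=3: 148.1 kHz, 154.9 kHz.
k=4: 198.6 kHz, 205.4 kHz.
k=5: 249.1 kHz, 255.9 kHz.
Within [58.1 kHz, 199.8 kHz]: 97.6 kHz, 104.4 kHz, 148.1 kHz, 154.9 kHz, 198.6 kHz.

97.6 kHz, 104.4 kHz, 148.1 kHz, 154.9 kHz, 198.6 kHz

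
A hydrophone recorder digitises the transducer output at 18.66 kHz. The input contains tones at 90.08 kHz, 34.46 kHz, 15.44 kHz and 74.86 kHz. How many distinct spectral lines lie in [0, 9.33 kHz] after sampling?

3

fs/2 = 9.33 kHz.
90.08 kHz mod fs = 15.44 kHz.
15.44 kHz > fs/2 = 9.33 kHz, folds to fs − 15.44 kHz = 3.22 kHz.
34.46 kHz mod fs = 15.8 kHz.
15.8 kHz > fs/2 = 9.33 kHz, folds to fs − 15.8 kHz = 2.86 kHz.
15.44 kHz > fs/2 = 9.33 kHz, folds to fs − 15.44 kHz = 3.22 kHz.
74.86 kHz mod fs = 0.22 kHz.
0.22 kHz ≤ fs/2 = 9.33 kHz, appears at 0.22 kHz.
Distinct values: {0.22 kHz, 2.86 kHz, 3.22 kHz} → 3.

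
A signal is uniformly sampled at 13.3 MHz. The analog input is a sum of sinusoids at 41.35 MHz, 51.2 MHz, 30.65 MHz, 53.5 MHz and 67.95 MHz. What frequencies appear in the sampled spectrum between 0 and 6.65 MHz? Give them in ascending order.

fs/2 = 6.65 MHz.
41.35 MHz mod fs = 1.45 MHz.
1.45 MHz ≤ fs/2 = 6.65 MHz, appears at 1.45 MHz.
51.2 MHz mod fs = 11.3 MHz.
11.3 MHz > fs/2 = 6.65 MHz, folds to fs − 11.3 MHz = 2 MHz.
30.65 MHz mod fs = 4.05 MHz.
4.05 MHz ≤ fs/2 = 6.65 MHz, appears at 4.05 MHz.
53.5 MHz mod fs = 0.3 MHz.
0.3 MHz ≤ fs/2 = 6.65 MHz, appears at 0.3 MHz.
67.95 MHz mod fs = 1.45 MHz.
1.45 MHz ≤ fs/2 = 6.65 MHz, appears at 1.45 MHz.
Distinct values: {0.3 MHz, 1.45 MHz, 2 MHz, 4.05 MHz}.

0.3 MHz, 1.45 MHz, 2 MHz, 4.05 MHz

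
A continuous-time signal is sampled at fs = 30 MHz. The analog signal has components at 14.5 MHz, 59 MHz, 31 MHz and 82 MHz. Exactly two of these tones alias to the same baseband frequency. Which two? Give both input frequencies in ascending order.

fs/2 = 15 MHz.
14.5 MHz ≤ fs/2 = 15 MHz, passes unchanged.
59 MHz mod fs = 29 MHz.
29 MHz > fs/2 = 15 MHz, folds to fs − 29 MHz = 1 MHz.
31 MHz mod fs = 1 MHz.
1 MHz ≤ fs/2 = 15 MHz, appears at 1 MHz.
82 MHz mod fs = 22 MHz.
22 MHz > fs/2 = 15 MHz, folds to fs − 22 MHz = 8 MHz.
31 MHz and 59 MHz both map to 1 MHz.

31 MHz, 59 MHz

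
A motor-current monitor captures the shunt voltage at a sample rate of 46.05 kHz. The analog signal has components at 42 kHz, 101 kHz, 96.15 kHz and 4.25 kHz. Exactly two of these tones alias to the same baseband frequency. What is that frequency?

fs/2 = 23.025 kHz.
42 kHz > fs/2 = 23.025 kHz, folds to fs − 42 kHz = 4.05 kHz.
101 kHz mod fs = 8.9 kHz.
8.9 kHz ≤ fs/2 = 23.025 kHz, appears at 8.9 kHz.
96.15 kHz mod fs = 4.05 kHz.
4.05 kHz ≤ fs/2 = 23.025 kHz, appears at 4.05 kHz.
4.25 kHz ≤ fs/2 = 23.025 kHz, passes unchanged.
42 kHz and 96.15 kHz both map to 4.05 kHz.

4.05 kHz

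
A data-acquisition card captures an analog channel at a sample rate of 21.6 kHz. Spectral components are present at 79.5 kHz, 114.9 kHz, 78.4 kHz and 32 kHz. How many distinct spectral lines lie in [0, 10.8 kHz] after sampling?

3

fs/2 = 10.8 kHz.
79.5 kHz mod fs = 14.7 kHz.
14.7 kHz > fs/2 = 10.8 kHz, folds to fs − 14.7 kHz = 6.9 kHz.
114.9 kHz mod fs = 6.9 kHz.
6.9 kHz ≤ fs/2 = 10.8 kHz, appears at 6.9 kHz.
78.4 kHz mod fs = 13.6 kHz.
13.6 kHz > fs/2 = 10.8 kHz, folds to fs − 13.6 kHz = 8 kHz.
32 kHz mod fs = 10.4 kHz.
10.4 kHz ≤ fs/2 = 10.8 kHz, appears at 10.4 kHz.
Distinct values: {6.9 kHz, 8 kHz, 10.4 kHz} → 3.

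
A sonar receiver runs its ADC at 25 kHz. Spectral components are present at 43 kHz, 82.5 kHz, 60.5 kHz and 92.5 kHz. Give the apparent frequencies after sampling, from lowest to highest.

7 kHz, 7.5 kHz, 10.5 kHz

fs/2 = 12.5 kHz.
43 kHz mod fs = 18 kHz.
18 kHz > fs/2 = 12.5 kHz, folds to fs − 18 kHz = 7 kHz.
82.5 kHz mod fs = 7.5 kHz.
7.5 kHz ≤ fs/2 = 12.5 kHz, appears at 7.5 kHz.
60.5 kHz mod fs = 10.5 kHz.
10.5 kHz ≤ fs/2 = 12.5 kHz, appears at 10.5 kHz.
92.5 kHz mod fs = 17.5 kHz.
17.5 kHz > fs/2 = 12.5 kHz, folds to fs − 17.5 kHz = 7.5 kHz.
Distinct values: {7 kHz, 7.5 kHz, 10.5 kHz}.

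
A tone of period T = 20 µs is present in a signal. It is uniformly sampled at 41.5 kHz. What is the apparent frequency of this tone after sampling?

T = 20 µs → f = 1/T = 50 kHz.
50 kHz mod fs = 8.5 kHz.
8.5 kHz ≤ fs/2 = 20.75 kHz, appears at 8.5 kHz.

8.5 kHz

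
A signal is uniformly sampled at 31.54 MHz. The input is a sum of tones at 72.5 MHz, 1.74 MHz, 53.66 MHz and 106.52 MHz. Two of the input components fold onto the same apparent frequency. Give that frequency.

fs/2 = 15.77 MHz.
72.5 MHz mod fs = 9.42 MHz.
9.42 MHz ≤ fs/2 = 15.77 MHz, appears at 9.42 MHz.
1.74 MHz ≤ fs/2 = 15.77 MHz, passes unchanged.
53.66 MHz mod fs = 22.12 MHz.
22.12 MHz > fs/2 = 15.77 MHz, folds to fs − 22.12 MHz = 9.42 MHz.
106.52 MHz mod fs = 11.9 MHz.
11.9 MHz ≤ fs/2 = 15.77 MHz, appears at 11.9 MHz.
53.66 MHz and 72.5 MHz both map to 9.42 MHz.

9.42 MHz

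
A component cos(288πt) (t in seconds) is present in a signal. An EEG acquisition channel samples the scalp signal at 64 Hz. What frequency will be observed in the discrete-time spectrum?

16 Hz

ω = 288π rad/s → f = ω/(2π) = 144 Hz.
144 Hz mod fs = 16 Hz.
16 Hz ≤ fs/2 = 32 Hz, appears at 16 Hz.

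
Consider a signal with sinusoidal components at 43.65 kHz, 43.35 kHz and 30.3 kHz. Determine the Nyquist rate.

Highest-frequency component: 43.65 kHz.
Nyquist rate = 2 × 43.65 kHz = 87.3 kHz.

87.3 kHz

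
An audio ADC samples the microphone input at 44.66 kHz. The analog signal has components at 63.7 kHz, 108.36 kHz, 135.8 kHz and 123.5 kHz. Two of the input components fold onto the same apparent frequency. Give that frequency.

fs/2 = 22.33 kHz.
63.7 kHz mod fs = 19.04 kHz.
19.04 kHz ≤ fs/2 = 22.33 kHz, appears at 19.04 kHz.
108.36 kHz mod fs = 19.04 kHz.
19.04 kHz ≤ fs/2 = 22.33 kHz, appears at 19.04 kHz.
135.8 kHz mod fs = 1.82 kHz.
1.82 kHz ≤ fs/2 = 22.33 kHz, appears at 1.82 kHz.
123.5 kHz mod fs = 34.18 kHz.
34.18 kHz > fs/2 = 22.33 kHz, folds to fs − 34.18 kHz = 10.48 kHz.
63.7 kHz and 108.36 kHz both map to 19.04 kHz.

19.04 kHz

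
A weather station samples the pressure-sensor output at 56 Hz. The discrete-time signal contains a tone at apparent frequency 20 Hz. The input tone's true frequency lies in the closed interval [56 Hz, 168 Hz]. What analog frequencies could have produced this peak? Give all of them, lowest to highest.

Frequencies that alias to 20 Hz are k·fs ± 20 Hz for integer k ≥ 0.
k=0: 20 Hz.
k=1: 36 Hz, 76 Hz.
k=2: 92 Hz, 132 Hz.
k=3: 148 Hz, 188 Hz.
k=4: 204 Hz, 244 Hz.
Within [56 Hz, 168 Hz]: 76 Hz, 92 Hz, 132 Hz, 148 Hz.

76 Hz, 92 Hz, 132 Hz, 148 Hz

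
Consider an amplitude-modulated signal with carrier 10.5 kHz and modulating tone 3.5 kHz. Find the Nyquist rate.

28 kHz

AM sidebands sit at fc ± fm = 7 kHz and 14 kHz.
Highest-frequency component: 14 kHz.
Nyquist rate = 2 × 14 kHz = 28 kHz.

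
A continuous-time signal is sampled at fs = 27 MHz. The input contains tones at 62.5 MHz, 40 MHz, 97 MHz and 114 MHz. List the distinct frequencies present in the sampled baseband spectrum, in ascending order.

6 MHz, 8.5 MHz, 11 MHz, 13 MHz

fs/2 = 13.5 MHz.
62.5 MHz mod fs = 8.5 MHz.
8.5 MHz ≤ fs/2 = 13.5 MHz, appears at 8.5 MHz.
40 MHz mod fs = 13 MHz.
13 MHz ≤ fs/2 = 13.5 MHz, appears at 13 MHz.
97 MHz mod fs = 16 MHz.
16 MHz > fs/2 = 13.5 MHz, folds to fs − 16 MHz = 11 MHz.
114 MHz mod fs = 6 MHz.
6 MHz ≤ fs/2 = 13.5 MHz, appears at 6 MHz.
Distinct values: {6 MHz, 8.5 MHz, 11 MHz, 13 MHz}.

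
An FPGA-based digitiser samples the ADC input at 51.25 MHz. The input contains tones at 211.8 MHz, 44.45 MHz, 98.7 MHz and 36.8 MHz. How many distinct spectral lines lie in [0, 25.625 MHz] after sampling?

3

fs/2 = 25.625 MHz.
211.8 MHz mod fs = 6.8 MHz.
6.8 MHz ≤ fs/2 = 25.625 MHz, appears at 6.8 MHz.
44.45 MHz > fs/2 = 25.625 MHz, folds to fs − 44.45 MHz = 6.8 MHz.
98.7 MHz mod fs = 47.45 MHz.
47.45 MHz > fs/2 = 25.625 MHz, folds to fs − 47.45 MHz = 3.8 MHz.
36.8 MHz > fs/2 = 25.625 MHz, folds to fs − 36.8 MHz = 14.45 MHz.
Distinct values: {3.8 MHz, 6.8 MHz, 14.45 MHz} → 3.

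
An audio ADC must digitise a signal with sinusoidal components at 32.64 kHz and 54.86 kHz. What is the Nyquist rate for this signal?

Highest-frequency component: 54.86 kHz.
Nyquist rate = 2 × 54.86 kHz = 109.72 kHz.

109.72 kHz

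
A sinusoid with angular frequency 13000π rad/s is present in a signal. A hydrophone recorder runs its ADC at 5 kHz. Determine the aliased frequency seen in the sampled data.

ω = 13000π rad/s → f = ω/(2π) = 6500 Hz = 6.5 kHz.
6.5 kHz mod fs = 1.5 kHz.
1.5 kHz ≤ fs/2 = 2.5 kHz, appears at 1.5 kHz.

1.5 kHz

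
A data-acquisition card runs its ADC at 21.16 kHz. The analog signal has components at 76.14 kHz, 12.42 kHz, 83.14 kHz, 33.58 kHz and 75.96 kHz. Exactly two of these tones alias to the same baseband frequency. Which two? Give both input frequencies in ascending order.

fs/2 = 10.58 kHz.
76.14 kHz mod fs = 12.66 kHz.
12.66 kHz > fs/2 = 10.58 kHz, folds to fs − 12.66 kHz = 8.5 kHz.
12.42 kHz > fs/2 = 10.58 kHz, folds to fs − 12.42 kHz = 8.74 kHz.
83.14 kHz mod fs = 19.66 kHz.
19.66 kHz > fs/2 = 10.58 kHz, folds to fs − 19.66 kHz = 1.5 kHz.
33.58 kHz mod fs = 12.42 kHz.
12.42 kHz > fs/2 = 10.58 kHz, folds to fs − 12.42 kHz = 8.74 kHz.
75.96 kHz mod fs = 12.48 kHz.
12.48 kHz > fs/2 = 10.58 kHz, folds to fs − 12.48 kHz = 8.68 kHz.
12.42 kHz and 33.58 kHz both map to 8.74 kHz.

12.42 kHz, 33.58 kHz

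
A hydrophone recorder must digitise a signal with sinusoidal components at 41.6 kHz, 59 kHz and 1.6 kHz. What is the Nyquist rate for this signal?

Highest-frequency component: 59 kHz.
Nyquist rate = 2 × 59 kHz = 118 kHz.

118 kHz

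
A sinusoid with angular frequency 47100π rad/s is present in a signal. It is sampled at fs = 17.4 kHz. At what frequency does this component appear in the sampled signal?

6.15 kHz

ω = 47100π rad/s → f = ω/(2π) = 23550 Hz = 23.55 kHz.
23.55 kHz mod fs = 6.15 kHz.
6.15 kHz ≤ fs/2 = 8.7 kHz, appears at 6.15 kHz.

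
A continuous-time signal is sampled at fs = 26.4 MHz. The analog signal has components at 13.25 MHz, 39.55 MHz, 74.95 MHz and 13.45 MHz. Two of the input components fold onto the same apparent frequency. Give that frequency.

fs/2 = 13.2 MHz.
13.25 MHz > fs/2 = 13.2 MHz, folds to fs − 13.25 MHz = 13.15 MHz.
39.55 MHz mod fs = 13.15 MHz.
13.15 MHz ≤ fs/2 = 13.2 MHz, appears at 13.15 MHz.
74.95 MHz mod fs = 22.15 MHz.
22.15 MHz > fs/2 = 13.2 MHz, folds to fs − 22.15 MHz = 4.25 MHz.
13.45 MHz > fs/2 = 13.2 MHz, folds to fs − 13.45 MHz = 12.95 MHz.
13.25 MHz and 39.55 MHz both map to 13.15 MHz.

13.15 MHz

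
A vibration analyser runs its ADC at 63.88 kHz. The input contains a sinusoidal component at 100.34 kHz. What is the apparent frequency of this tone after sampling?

27.42 kHz

100.34 kHz mod fs = 36.46 kHz.
36.46 kHz > fs/2 = 31.94 kHz, folds to fs − 36.46 kHz = 27.42 kHz.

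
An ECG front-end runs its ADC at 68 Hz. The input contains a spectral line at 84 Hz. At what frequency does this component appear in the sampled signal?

16 Hz

84 Hz mod fs = 16 Hz.
16 Hz ≤ fs/2 = 34 Hz, appears at 16 Hz.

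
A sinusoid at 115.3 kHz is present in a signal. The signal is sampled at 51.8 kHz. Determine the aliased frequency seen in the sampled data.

11.7 kHz

115.3 kHz mod fs = 11.7 kHz.
11.7 kHz ≤ fs/2 = 25.9 kHz, appears at 11.7 kHz.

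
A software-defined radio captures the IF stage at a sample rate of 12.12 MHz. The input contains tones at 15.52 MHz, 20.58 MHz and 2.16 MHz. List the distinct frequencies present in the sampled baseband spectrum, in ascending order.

2.16 MHz, 3.4 MHz, 3.66 MHz

fs/2 = 6.06 MHz.
15.52 MHz mod fs = 3.4 MHz.
3.4 MHz ≤ fs/2 = 6.06 MHz, appears at 3.4 MHz.
20.58 MHz mod fs = 8.46 MHz.
8.46 MHz > fs/2 = 6.06 MHz, folds to fs − 8.46 MHz = 3.66 MHz.
2.16 MHz ≤ fs/2 = 6.06 MHz, passes unchanged.
Distinct values: {2.16 MHz, 3.4 MHz, 3.66 MHz}.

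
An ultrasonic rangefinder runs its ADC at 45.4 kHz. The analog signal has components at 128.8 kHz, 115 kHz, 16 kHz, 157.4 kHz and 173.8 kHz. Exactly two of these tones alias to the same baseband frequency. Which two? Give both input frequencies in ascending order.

fs/2 = 22.7 kHz.
128.8 kHz mod fs = 38 kHz.
38 kHz > fs/2 = 22.7 kHz, folds to fs − 38 kHz = 7.4 kHz.
115 kHz mod fs = 24.2 kHz.
24.2 kHz > fs/2 = 22.7 kHz, folds to fs − 24.2 kHz = 21.2 kHz.
16 kHz ≤ fs/2 = 22.7 kHz, passes unchanged.
157.4 kHz mod fs = 21.2 kHz.
21.2 kHz ≤ fs/2 = 22.7 kHz, appears at 21.2 kHz.
173.8 kHz mod fs = 37.6 kHz.
37.6 kHz > fs/2 = 22.7 kHz, folds to fs − 37.6 kHz = 7.8 kHz.
115 kHz and 157.4 kHz both map to 21.2 kHz.

115 kHz, 157.4 kHz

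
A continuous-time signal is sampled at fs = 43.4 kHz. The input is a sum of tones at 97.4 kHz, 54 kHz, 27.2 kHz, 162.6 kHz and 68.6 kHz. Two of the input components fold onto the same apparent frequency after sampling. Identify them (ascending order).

54 kHz, 97.4 kHz

fs/2 = 21.7 kHz.
97.4 kHz mod fs = 10.6 kHz.
10.6 kHz ≤ fs/2 = 21.7 kHz, appears at 10.6 kHz.
54 kHz mod fs = 10.6 kHz.
10.6 kHz ≤ fs/2 = 21.7 kHz, appears at 10.6 kHz.
27.2 kHz > fs/2 = 21.7 kHz, folds to fs − 27.2 kHz = 16.2 kHz.
162.6 kHz mod fs = 32.4 kHz.
32.4 kHz > fs/2 = 21.7 kHz, folds to fs − 32.4 kHz = 11 kHz.
68.6 kHz mod fs = 25.2 kHz.
25.2 kHz > fs/2 = 21.7 kHz, folds to fs − 25.2 kHz = 18.2 kHz.
54 kHz and 97.4 kHz both map to 10.6 kHz.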